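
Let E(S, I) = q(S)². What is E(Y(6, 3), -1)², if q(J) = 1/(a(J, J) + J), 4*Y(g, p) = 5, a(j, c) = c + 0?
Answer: 16/625 ≈ 0.025600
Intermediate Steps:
a(j, c) = c
Y(g, p) = 5/4 (Y(g, p) = (¼)*5 = 5/4)
q(J) = 1/(2*J) (q(J) = 1/(J + J) = 1/(2*J))
E(S, I) = 1/(4*S²) (E(S, I) = (1/(2*S))² = 1/(4*S²))
E(Y(6, 3), -1)² = (1/(4*(5/4)²))² = ((¼)*(16/25))² = (4/25)² = 16/625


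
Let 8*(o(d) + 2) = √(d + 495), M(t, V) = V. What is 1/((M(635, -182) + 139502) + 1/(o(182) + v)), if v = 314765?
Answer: 110425863640848789/15384531322793875532768 + √677/15384531322793875532768 ≈ 7.1777e-6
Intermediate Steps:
o(d) = -2 + √(495 + d)/8 (o(d) = -2 + √(d + 495)/8 = -2 + √(495 + d)/8)
1/((M(635, -182) + 139502) + 1/(o(182) + v)) = 1/((-182 + 139502) + 1/((-2 + √(495 + 182)/8) + 314765)) = 1/(139320 + 1/((-2 + √677/8) + 314765)) = 1/(139320 + 1/(314763 + √677/8))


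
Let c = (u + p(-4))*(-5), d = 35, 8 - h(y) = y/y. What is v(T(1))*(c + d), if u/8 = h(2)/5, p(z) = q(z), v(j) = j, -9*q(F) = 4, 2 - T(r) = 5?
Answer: 169/3 ≈ 56.333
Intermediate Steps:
T(r) = -3 (T(r) = 2 - 1*5 = 2 - 5 = -3)
q(F) = -4/9 (q(F) = -⅑*4 = -4/9)
h(y) = 7 (h(y) = 8 - y/y = 8 - 1*1 = 8 - 1 = 7)
p(z) = -4/9
u = 56/5 (u = 8*(7/5) = 56/5 ≈ 11.200)
c = -484/9 (c = (56/5 - 4/9)*(-5) = (484/45)*(-5) = -484/9 ≈ -53.778)
v(T(1))*(c + d) = -3*(-484/9 + 35) = -3*(-169/9) = 169/3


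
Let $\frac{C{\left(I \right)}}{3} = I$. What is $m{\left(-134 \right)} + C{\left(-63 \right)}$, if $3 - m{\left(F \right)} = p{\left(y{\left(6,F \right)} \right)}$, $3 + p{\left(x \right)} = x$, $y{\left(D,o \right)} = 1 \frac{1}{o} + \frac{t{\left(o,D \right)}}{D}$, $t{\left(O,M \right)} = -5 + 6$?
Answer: $- \frac{36815}{201} \approx -183.16$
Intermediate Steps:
$t{\left(O,M \right)} = 1$
$C{\left(I \right)} = 3 I$
$y{\left(D,o \right)} = \frac{1}{D} + \frac{1}{o}$ ($y{\left(D,o \right)} = 1 \frac{1}{o} + 1 \frac{1}{D} = \frac{1}{o} + \frac{1}{D} = \frac{1}{D} + \frac{1}{o}$)
$p{\left(x \right)} = -3 + x$
$m{\left(F \right)} = 6 - \frac{6 + F}{6 F}$ ($m{\left(F \right)} = 3 - \left(-3 + \frac{6 + F}{6 F}\right) = 3 + \left(3 - \frac{6 + F}{6 F}\right) = 6 - \frac{6 + F}{6 F}$)
$m{\left(-134 \right)} + C{\left(-63 \right)} = \left(\frac{35}{6} - \frac{1}{-134}\right) + 3 \left(-63\right) = \left(\frac{35}{6} - - \frac{1}{134}\right) - 189 = \left(\frac{35}{6} + \frac{1}{134}\right) - 189 = \frac{1174}{201} - 189 = - \frac{36815}{201}$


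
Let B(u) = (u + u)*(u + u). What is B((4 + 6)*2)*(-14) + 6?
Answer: -22394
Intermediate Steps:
B(u) = 4*u² (B(u) = (2*u)*(2*u) = 4*u²)
B((4 + 6)*2)*(-14) + 6 = (4*((4 + 6)*2)²)*(-14) + 6 = (4*(10*2)²)*(-14) + 6 = (4*20²)*(-14) + 6 = (4*400)*(-14) + 6 = 1600*(-14) + 6 = -22400 + 6 = -22394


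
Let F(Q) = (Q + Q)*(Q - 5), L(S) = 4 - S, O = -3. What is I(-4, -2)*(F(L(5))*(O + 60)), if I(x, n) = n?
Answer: -1368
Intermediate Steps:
F(Q) = 2*Q*(-5 + Q) (F(Q) = (2*Q)*(-5 + Q) = 2*Q*(-5 + Q))
I(-4, -2)*(F(L(5))*(O + 60)) = -2*2*(4 - 1*5)*(-5 + (4 - 1*5))*(-3 + 60) = -2*2*(4 - 5)*(-5 + (4 - 5))*57 = -2*2*(-1)*(-5 - 1)*57 = -2*2*(-1)*(-6)*57 = -24*57 = -2*684 = -1368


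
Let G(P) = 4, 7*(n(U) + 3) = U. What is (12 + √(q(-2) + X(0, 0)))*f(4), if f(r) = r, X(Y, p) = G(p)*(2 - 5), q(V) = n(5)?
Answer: 48 + 40*I*√7/7 ≈ 48.0 + 15.119*I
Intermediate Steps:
n(U) = -3 + U/7
q(V) = -16/7 (q(V) = -3 + (⅐)*5 = -3 + 5/7 = -16/7)
X(Y, p) = -12 (X(Y, p) = 4*(2 - 5) = 4*(-3) = -12)
(12 + √(q(-2) + X(0, 0)))*f(4) = (12 + √(-16/7 - 12))*4 = (12 + √(-100/7))*4 = (12 + 10*I*√7/7)*4 = 48 + 40*I*√7/7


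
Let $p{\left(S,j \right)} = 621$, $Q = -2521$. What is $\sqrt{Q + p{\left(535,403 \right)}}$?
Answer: $10 i \sqrt{19} \approx 43.589 i$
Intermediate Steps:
$\sqrt{Q + p{\left(535,403 \right)}} = \sqrt{-2521 + 621} = \sqrt{-1900} = 10 i \sqrt{19}$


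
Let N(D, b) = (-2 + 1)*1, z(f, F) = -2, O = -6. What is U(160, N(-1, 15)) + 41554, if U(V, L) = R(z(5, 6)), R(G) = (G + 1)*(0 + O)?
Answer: 41560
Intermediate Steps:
N(D, b) = -1 (N(D, b) = -1*1 = -1)
R(G) = -6 - 6*G (R(G) = (G + 1)*(0 - 6) = (1 + G)*(-6) = -6 - 6*G)
U(V, L) = 6 (U(V, L) = -6 - 6*(-2) = -6 + 12 = 6)
U(160, N(-1, 15)) + 41554 = 6 + 41554 = 41560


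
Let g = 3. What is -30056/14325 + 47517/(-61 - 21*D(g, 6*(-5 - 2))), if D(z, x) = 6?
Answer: -686301497/2678775 ≈ -256.20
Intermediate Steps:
-30056/14325 + 47517/(-61 - 21*D(g, 6*(-5 - 2))) = -30056/14325 + 47517/(-61 - 21*6) = -30056*1/14325 + 47517/(-61 - 126) = -30056/14325 + 47517/(-187) = -30056/14325 + 47517*(-1/187) = -30056/14325 - 47517/187 = -686301497/2678775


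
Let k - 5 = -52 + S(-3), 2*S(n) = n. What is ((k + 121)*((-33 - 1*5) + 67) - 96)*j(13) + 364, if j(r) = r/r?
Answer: 4741/2 ≈ 2370.5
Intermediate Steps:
j(r) = 1
S(n) = n/2
k = -97/2 (k = 5 + (-52 + (½)*(-3)) = 5 + (-52 - 3/2) = 5 - 107/2 = -97/2 ≈ -48.500)
((k + 121)*((-33 - 1*5) + 67) - 96)*j(13) + 364 = ((-97/2 + 121)*((-33 - 1*5) + 67) - 96)*1 + 364 = (145*((-33 - 5) + 67)/2 - 96)*1 + 364 = (145*(-38 + 67)/2 - 96)*1 + 364 = ((145/2)*29 - 96)*1 + 364 = (4205/2 - 96)*1 + 364 = (4013/2)*1 + 364 = 4013/2 + 364 = 4741/2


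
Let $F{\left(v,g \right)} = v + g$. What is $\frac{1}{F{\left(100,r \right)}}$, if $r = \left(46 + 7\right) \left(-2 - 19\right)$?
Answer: $- \frac{1}{1013} \approx -0.00098717$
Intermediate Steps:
$r = -1113$ ($r = 53 \left(-21\right) = -1113$)
$F{\left(v,g \right)} = g + v$
$\frac{1}{F{\left(100,r \right)}} = \frac{1}{-1113 + 100} = \frac{1}{-1013} = - \frac{1}{1013}$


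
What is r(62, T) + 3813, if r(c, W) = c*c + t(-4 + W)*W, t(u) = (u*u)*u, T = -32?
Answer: 1500649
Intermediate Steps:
t(u) = u**3 (t(u) = u**2*u = u**3)
r(c, W) = c**2 + W*(-4 + W)**3 (r(c, W) = c*c + (-4 + W)**3*W = c**2 + W*(-4 + W)**3)
r(62, T) + 3813 = (62**2 - 32*(-4 - 32)**3) + 3813 = (3844 - 32*(-36)**3) + 3813 = (3844 - 32*(-46656)) + 3813 = (3844 + 1492992) + 3813 = 1496836 + 3813 = 1500649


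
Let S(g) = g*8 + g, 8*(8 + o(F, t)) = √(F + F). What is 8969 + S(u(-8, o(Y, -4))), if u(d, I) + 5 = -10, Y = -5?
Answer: 8834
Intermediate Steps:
o(F, t) = -8 + √2*√F/8 (o(F, t) = -8 + √(F + F)/8 = -8 + √(2*F)/8 = -8 + (√2*√F)/8 = -8 + √2*√F/8)
u(d, I) = -15 (u(d, I) = -5 - 10 = -15)
S(g) = 9*g (S(g) = 8*g + g = 9*g)
8969 + S(u(-8, o(Y, -4))) = 8969 + 9*(-15) = 8969 - 135 = 8834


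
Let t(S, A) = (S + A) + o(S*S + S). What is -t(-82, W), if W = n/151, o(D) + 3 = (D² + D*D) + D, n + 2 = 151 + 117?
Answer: -13324071901/151 ≈ -8.8239e+7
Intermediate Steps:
n = 266 (n = -2 + (151 + 117) = -2 + 268 = 266)
o(D) = -3 + D + 2*D² (o(D) = -3 + ((D² + D*D) + D) = -3 + ((D² + D²) + D) = -3 + (2*D² + D) = -3 + (D + 2*D²) = -3 + D + 2*D²)
W = 266/151 ≈ 1.7616
t(S, A) = -3 + A + S² + 2*S + 2*(S + S²)² (t(S, A) = (S + A) + (-3 + (S*S + S) + 2*(S*S + S)²) = (A + S) + (-3 + (S² + S) + 2*(S² + S)²) = (A + S) + (-3 + (S + S²) + 2*(S + S²)²) = (A + S) + (-3 + S + S² + 2*(S + S²)²) = -3 + A + S² + 2*S + 2*(S + S²)²)
-t(-82, W) = -(-3 + 266/151 - 82 - 82*(1 - 82) + 2*(-82)²*(1 - 82)²) = -(-3 + 266/151 - 82 - 82*(-81) + 2*6724*(-81)²) = -(-3 + 266/151 - 82 + 6642 + 2*6724*6561) = -(-3 + 266/151 - 82 + 6642 + 88232328) = -1*13324071901/151 = -13324071901/151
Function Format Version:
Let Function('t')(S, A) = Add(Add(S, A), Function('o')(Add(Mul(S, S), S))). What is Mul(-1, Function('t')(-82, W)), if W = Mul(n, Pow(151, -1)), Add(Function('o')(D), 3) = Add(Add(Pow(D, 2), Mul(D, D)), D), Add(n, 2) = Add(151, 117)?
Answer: Rational(-13324071901, 151) ≈ -8.8239e+7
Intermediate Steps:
n = 266 (n = Add(-2, Add(151, 117)) = Add(-2, 268) = 266)
Function('o')(D) = Add(-3, D, Mul(2, Pow(D, 2))) (Function('o')(D) = Add(-3, Add(Add(Pow(D, 2), Mul(D, D)), D)) = Add(-3, Add(Add(Pow(D, 2), Pow(D, 2)), D)) = Add(-3, Add(Mul(2, Pow(D, 2)), D)) = Add(-3, Add(D, Mul(2, Pow(D, 2)))) = Add(-3, D, Mul(2, Pow(D, 2))))
W = Rational(266, 151) (W = Mul(266, Pow(151, -1)) = Mul(266, Rational(1, 151)) = Rational(266, 151) ≈ 1.7616)
Function('t')(S, A) = Add(-3, A, Pow(S, 2), Mul(2, S), Mul(2, Pow(Add(S, Pow(S, 2)), 2))) (Function('t')(S, A) = Add(Add(S, A), Add(-3, Add(Mul(S, S), S), Mul(2, Pow(Add(Mul(S, S), S), 2)))) = Add(Add(A, S), Add(-3, Add(Pow(S, 2), S), Mul(2, Pow(Add(Pow(S, 2), S), 2)))) = Add(Add(A, S), Add(-3, Add(S, Pow(S, 2)), Mul(2, Pow(Add(S, Pow(S, 2)), 2)))) = Add(Add(A, S), Add(-3, S, Pow(S, 2), Mul(2, Pow(Add(S, Pow(S, 2)), 2)))) = Add(-3, A, Pow(S, 2), Mul(2, S), Mul(2, Pow(Add(S, Pow(S, 2)), 2))))
Mul(-1, Function('t')(-82, W)) = Mul(-1, Add(-3, Rational(266, 151), -82, Mul(-82, Add(1, -82)), Mul(2, Pow(-82, 2), Pow(Add(1, -82), 2)))) = Mul(-1, Add(-3, Rational(266, 151), -82, Mul(-82, -81), Mul(2, 6724, Pow(-81, 2)))) = Mul(-1, Add(-3, Rational(266, 151), -82, 6642, Mul(2, 6724, 6561))) = Mul(-1, Add(-3, Rational(266, 151), -82, 6642, 88232328)) = Mul(-1, Rational(13324071901, 151)) = Rational(-13324071901, 151)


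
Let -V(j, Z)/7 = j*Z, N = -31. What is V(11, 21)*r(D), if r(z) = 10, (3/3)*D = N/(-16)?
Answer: -16170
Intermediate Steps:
V(j, Z) = -7*Z*j (V(j, Z) = -7*j*Z = -7*Z*j)
D = 31/16 (D = -31/(-16) = -31*(-1/16) = 31/16 ≈ 1.9375)
V(11, 21)*r(D) = -7*21*11*10 = -1617*10 = -16170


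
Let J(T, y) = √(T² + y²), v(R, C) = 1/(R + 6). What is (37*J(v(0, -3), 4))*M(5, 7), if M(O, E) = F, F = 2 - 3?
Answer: -37*√577/6 ≈ -148.13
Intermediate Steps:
v(R, C) = 1/(6 + R)
F = -1
M(O, E) = -1
(37*J(v(0, -3), 4))*M(5, 7) = (37*√((1/(6 + 0))² + 4²))*(-1) = (37*√((1/6)² + 16))*(-1) = (37*√((⅙)² + 16))*(-1) = (37*√(1/36 + 16))*(-1) = (37*√(577/36))*(-1) = (37*(√577/6))*(-1) = (37*√577/6)*(-1) = -37*√577/6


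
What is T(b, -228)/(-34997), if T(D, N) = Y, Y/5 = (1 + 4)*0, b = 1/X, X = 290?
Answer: 0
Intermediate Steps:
b = 1/290 ≈ 0.0034483
Y = 0 (Y = 5*((1 + 4)*0) = 5*(5*0) = 5*0 = 0)
T(D, N) = 0
T(b, -228)/(-34997) = 0/(-34997) = 0*(-1/34997) = 0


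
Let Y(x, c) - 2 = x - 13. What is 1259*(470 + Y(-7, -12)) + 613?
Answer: 569681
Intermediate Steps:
Y(x, c) = -11 + x (Y(x, c) = 2 + (x - 13) = 2 + (-13 + x) = -11 + x)
1259*(470 + Y(-7, -12)) + 613 = 1259*(470 + (-11 - 7)) + 613 = 1259*(470 - 18) + 613 = 1259*452 + 613 = 569068 + 613 = 569681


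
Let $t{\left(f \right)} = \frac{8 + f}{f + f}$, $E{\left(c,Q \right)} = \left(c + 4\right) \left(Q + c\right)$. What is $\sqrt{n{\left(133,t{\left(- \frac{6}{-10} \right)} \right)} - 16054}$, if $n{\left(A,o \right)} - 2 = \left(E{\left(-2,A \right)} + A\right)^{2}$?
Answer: $\sqrt{139973} \approx 374.13$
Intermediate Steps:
$E{\left(c,Q \right)} = \left(4 + c\right) \left(Q + c\right)$
$t{\left(f \right)} = \frac{8 + f}{2 f}$
$n{\left(A,o \right)} = 2 + \left(-4 + 3 A\right)^{2}$ ($n{\left(A,o \right)} = 2 + \left(\left(\left(-2\right)^{2} + 4 A + 4 \left(-2\right) + A \left(-2\right)\right) + A\right)^{2} = 2 + \left(\left(4 + 4 A - 8 - 2 A\right) + A\right)^{2} = 2 + \left(\left(-4 + 2 A\right) + A\right)^{2} = 2 + \left(-4 + 3 A\right)^{2}$)
$\sqrt{n{\left(133,t{\left(- \frac{6}{-10} \right)} \right)} - 16054} = \sqrt{\left(2 + \left(-4 + 3 \cdot 133\right)^{2}\right) - 16054} = \sqrt{\left(2 + \left(-4 + 399\right)^{2}\right) - 16054} = \sqrt{\left(2 + 395^{2}\right) - 16054} = \sqrt{\left(2 + 156025\right) - 16054} = \sqrt{156027 - 16054} = \sqrt{139973}$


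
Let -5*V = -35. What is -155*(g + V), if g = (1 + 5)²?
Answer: -6665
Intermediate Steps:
g = 36 (g = 6² = 36)
V = 7 (V = -⅕*(-35) = 7)
-155*(g + V) = -155*(36 + 7) = -155*43 = -6665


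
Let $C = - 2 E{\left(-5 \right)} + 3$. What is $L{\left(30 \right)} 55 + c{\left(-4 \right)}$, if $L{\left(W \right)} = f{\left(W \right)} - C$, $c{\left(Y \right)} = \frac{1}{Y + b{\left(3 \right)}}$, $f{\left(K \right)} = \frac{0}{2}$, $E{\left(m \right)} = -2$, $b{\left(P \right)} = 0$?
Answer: $- \frac{1541}{4} \approx -385.25$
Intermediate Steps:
$f{\left(K \right)} = 0$ ($f{\left(K \right)} = 0 \cdot \frac{1}{2} = 0$)
$C = 7$ ($C = \left(-2\right) \left(-2\right) + 3 = 4 + 3 = 7$)
$c{\left(Y \right)} = \frac{1}{Y}$ ($c{\left(Y \right)} = \frac{1}{Y + 0} = \frac{1}{Y}$)
$L{\left(W \right)} = -7$ ($L{\left(W \right)} = 0 - 7 = -7$)
$L{\left(30 \right)} 55 + c{\left(-4 \right)} = \left(-7\right) 55 + \frac{1}{-4} = -385 - \frac{1}{4} = - \frac{1541}{4}$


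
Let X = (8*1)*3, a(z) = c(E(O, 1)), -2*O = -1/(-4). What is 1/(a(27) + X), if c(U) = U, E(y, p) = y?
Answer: 8/191 ≈ 0.041885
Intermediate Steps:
O = -⅛ (O = -(-1)/(2*(-4)) = -(-1)*(-1)/(2*4) = -½*¼ = -⅛ ≈ -0.12500)
a(z) = -⅛
X = 24 (X = 8*3 = 24)
1/(a(27) + X) = 1/(-⅛ + 24) = 1/(191/8) = 8/191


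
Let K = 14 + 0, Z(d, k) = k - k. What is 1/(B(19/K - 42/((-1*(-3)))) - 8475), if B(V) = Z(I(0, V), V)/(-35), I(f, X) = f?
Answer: -1/8475 ≈ -0.00011799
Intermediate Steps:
Z(d, k) = 0
K = 14
B(V) = 0 (B(V) = 0/(-35) = 0*(-1/35) = 0)
1/(B(19/K - 42/((-1*(-3)))) - 8475) = 1/(0 - 8475) = 1/(-8475) = -1/8475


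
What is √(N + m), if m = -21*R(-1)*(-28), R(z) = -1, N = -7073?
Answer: I*√7661 ≈ 87.527*I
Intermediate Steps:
m = -588 (m = -21*(-1)*(-28) = 21*(-28) = -588)
√(N + m) = √(-7073 - 588) = √(-7661) = I*√7661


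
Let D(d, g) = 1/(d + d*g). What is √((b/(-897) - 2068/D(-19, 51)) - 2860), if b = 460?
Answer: 2*√775833006/39 ≈ 1428.4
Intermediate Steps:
√((b/(-897) - 2068/D(-19, 51)) - 2860) = √((460/(-897) - 2068/(1/((-19)*(1 + 51)))) - 2860) = √((460*(-1/897) - 2068/((-1/19/52))) - 2860) = √((-20/39 - 2068/((-1/19*1/52))) - 2860) = √((-20/39 - 2068/(-1/988)) - 2860) = √((-20/39 - 2068*(-988)) - 2860) = √((-20/39 + 2043184) - 2860) = √(79684156/39 - 2860) = √(79572616/39) = 2*√775833006/39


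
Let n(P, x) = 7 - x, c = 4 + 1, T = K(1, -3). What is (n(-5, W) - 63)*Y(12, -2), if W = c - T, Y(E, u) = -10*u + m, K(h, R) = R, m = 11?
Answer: -1984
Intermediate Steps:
Y(E, u) = 11 - 10*u (Y(E, u) = -10*u + 11 = 11 - 10*u)
T = -3
c = 5
W = 8 (W = 5 - 1*(-3) = 5 + 3 = 8)
(n(-5, W) - 63)*Y(12, -2) = ((7 - 1*8) - 63)*(11 - 10*(-2)) = ((7 - 8) - 63)*(11 + 20) = (-1 - 63)*31 = -64*31 = -1984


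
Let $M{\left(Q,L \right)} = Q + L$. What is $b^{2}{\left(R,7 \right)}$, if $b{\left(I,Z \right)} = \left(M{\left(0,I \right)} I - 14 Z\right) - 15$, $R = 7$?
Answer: $4096$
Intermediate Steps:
$M{\left(Q,L \right)} = L + Q$
$b{\left(I,Z \right)} = -15 + I^{2} - 14 Z$ ($b{\left(I,Z \right)} = \left(\left(I + 0\right) I - 14 Z\right) - 15 = \left(I I - 14 Z\right) - 15 = \left(I^{2} - 14 Z\right) - 15 = -15 + I^{2} - 14 Z$)
$b^{2}{\left(R,7 \right)} = \left(-15 + 7^{2} - 98\right)^{2} = \left(-15 + 49 - 98\right)^{2} = \left(-64\right)^{2} = 4096$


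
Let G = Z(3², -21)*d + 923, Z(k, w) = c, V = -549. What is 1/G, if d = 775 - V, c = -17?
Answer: -1/21585 ≈ -4.6328e-5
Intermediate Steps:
Z(k, w) = -17
d = 1324 (d = 775 - 1*(-549) = 775 + 549 = 1324)
G = -21585 (G = -17*1324 + 923 = -22508 + 923 = -21585)
1/G = 1/(-21585) = -1/21585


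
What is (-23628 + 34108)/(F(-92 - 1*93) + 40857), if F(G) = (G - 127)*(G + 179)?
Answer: 10480/42729 ≈ 0.24527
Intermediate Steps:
F(G) = (-127 + G)*(179 + G)
(-23628 + 34108)/(F(-92 - 1*93) + 40857) = (-23628 + 34108)/((-22733 + (-92 - 1*93)**2 + 52*(-92 - 1*93)) + 40857) = 10480/((-22733 + (-92 - 93)**2 + 52*(-92 - 93)) + 40857) = 10480/((-22733 + (-185)**2 + 52*(-185)) + 40857) = 10480/((-22733 + 34225 - 9620) + 40857) = 10480/(1872 + 40857) = 10480/42729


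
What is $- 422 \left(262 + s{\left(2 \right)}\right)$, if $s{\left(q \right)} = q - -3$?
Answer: $-112674$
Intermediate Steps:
$s{\left(q \right)} = 3 + q$ ($s{\left(q \right)} = q + 3 = 3 + q$)
$- 422 \left(262 + s{\left(2 \right)}\right) = - 422 \left(262 + \left(3 + 2\right)\right) = - 422 \left(262 + 5\right) = \left(-422\right) 267 = -112674$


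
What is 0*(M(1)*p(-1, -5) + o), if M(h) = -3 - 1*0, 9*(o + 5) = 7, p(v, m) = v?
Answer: 0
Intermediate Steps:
o = -38/9 (o = -5 + (⅑)*7 = -5 + 7/9 = -38/9 ≈ -4.2222)
M(h) = -3 (M(h) = -3 + 0 = -3)
0*(M(1)*p(-1, -5) + o) = 0*(-3*(-1) - 38/9) = 0*(3 - 38/9) = 0*(-11/9) = 0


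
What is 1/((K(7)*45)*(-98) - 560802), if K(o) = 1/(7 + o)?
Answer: -1/561117 ≈ -1.7822e-6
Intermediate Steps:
1/((K(7)*45)*(-98) - 560802) = 1/((45/(7 + 7))*(-98) - 560802) = 1/((45/14)*(-98) - 560802) = 1/(-315 - 560802) = 1/(-561117) = -1/561117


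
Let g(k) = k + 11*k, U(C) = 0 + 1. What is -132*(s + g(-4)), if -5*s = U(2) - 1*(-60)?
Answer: 39732/5 ≈ 7946.4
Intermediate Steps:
U(C) = 1
s = -61/5 (s = -(1 - 1*(-60))/5 = -(1 + 60)/5 = -1/5*61 = -61/5 ≈ -12.200)
g(k) = 12*k
-132*(s + g(-4)) = -132*(-61/5 + 12*(-4)) = -132*(-61/5 - 48) = -132*(-301/5) = 39732/5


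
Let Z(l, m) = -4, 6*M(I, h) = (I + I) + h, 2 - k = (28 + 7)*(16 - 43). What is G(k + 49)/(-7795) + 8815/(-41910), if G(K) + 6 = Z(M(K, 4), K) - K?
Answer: -5310293/65337690 ≈ -0.081275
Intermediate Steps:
k = 947 (k = 2 - (28 + 7)*(16 - 43) = 2 - 35*(-27) = 2 - 1*(-945) = 2 + 945 = 947)
M(I, h) = I/3 + h/6 (M(I, h) = ((I + I) + h)/6 = (2*I + h)/6 = (h + 2*I)/6 = I/3 + h/6)
G(K) = -10 - K (G(K) = -6 + (-4 - K) = -10 - K)
G(k + 49)/(-7795) + 8815/(-41910) = (-10 - (947 + 49))/(-7795) + 8815/(-41910) = (-10 - 1*996)*(-1/7795) + 8815*(-1/41910) = (-10 - 996)*(-1/7795) - 1763/8382 = -1006*(-1/7795) - 1763/8382 = 1006/7795 - 1763/8382 = -5310293/65337690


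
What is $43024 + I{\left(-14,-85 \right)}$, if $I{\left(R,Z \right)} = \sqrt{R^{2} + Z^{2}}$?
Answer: $43024 + \sqrt{7421} \approx 43110.0$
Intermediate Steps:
$43024 + I{\left(-14,-85 \right)} = 43024 + \sqrt{\left(-14\right)^{2} + \left(-85\right)^{2}} = 43024 + \sqrt{196 + 7225} = 43024 + \sqrt{7421}$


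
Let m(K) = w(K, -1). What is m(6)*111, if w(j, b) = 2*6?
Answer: 1332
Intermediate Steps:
w(j, b) = 12
m(K) = 12
m(6)*111 = 12*111 = 1332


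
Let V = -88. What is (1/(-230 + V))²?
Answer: 1/101124 ≈ 9.8888e-6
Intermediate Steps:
(1/(-230 + V))² = (1/(-230 - 88))² = (1/(-318))² = (-1/318)² = 1/101124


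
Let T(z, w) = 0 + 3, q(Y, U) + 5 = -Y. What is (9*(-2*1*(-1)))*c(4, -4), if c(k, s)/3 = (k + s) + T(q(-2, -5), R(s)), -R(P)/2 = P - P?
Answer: 162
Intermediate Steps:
q(Y, U) = -5 - Y
R(P) = 0 (R(P) = -2*(P - P) = -2*0 = 0)
T(z, w) = 3
c(k, s) = 9 + 3*k + 3*s (c(k, s) = 3*((k + s) + 3) = 3*(3 + k + s) = 9 + 3*k + 3*s)
(9*(-2*1*(-1)))*c(4, -4) = (9*(-2*1*(-1)))*(9 + 3*4 + 3*(-4)) = (9*(-2*(-1)))*(9 + 12 - 12) = (9*2)*9 = 18*9 = 162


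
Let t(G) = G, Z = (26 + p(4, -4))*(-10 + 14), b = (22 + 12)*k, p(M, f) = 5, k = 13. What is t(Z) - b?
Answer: -318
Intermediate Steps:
b = 442 (b = (22 + 12)*13 = 34*13 = 442)
Z = 124 (Z = (26 + 5)*(-10 + 14) = 31*4 = 124)
t(Z) - b = 124 - 1*442 = 124 - 442 = -318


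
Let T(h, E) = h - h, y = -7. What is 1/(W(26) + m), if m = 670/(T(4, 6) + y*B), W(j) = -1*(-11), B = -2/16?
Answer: 7/5437 ≈ 0.0012875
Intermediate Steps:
B = -⅛ (B = -2*1/16 = -⅛ ≈ -0.12500)
T(h, E) = 0
W(j) = 11
m = 5360/7 (m = 670/(0 - 7*(-⅛)) = 670/(0 + 7/8) = 670/(7/8) = 670*(8/7) = 5360/7 ≈ 765.71)
1/(W(26) + m) = 1/(11 + 5360/7) = 1/(5437/7) = 7/5437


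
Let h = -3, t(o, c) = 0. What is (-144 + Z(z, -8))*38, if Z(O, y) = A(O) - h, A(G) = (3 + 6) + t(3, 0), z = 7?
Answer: -5016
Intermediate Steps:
A(G) = 9 (A(G) = (3 + 6) + 0 = 9 + 0 = 9)
Z(O, y) = 12 (Z(O, y) = 9 - 1*(-3) = 9 + 3 = 12)
(-144 + Z(z, -8))*38 = (-144 + 12)*38 = -132*38 = -5016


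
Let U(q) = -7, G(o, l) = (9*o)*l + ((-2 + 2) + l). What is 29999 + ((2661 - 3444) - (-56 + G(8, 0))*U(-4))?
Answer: 28824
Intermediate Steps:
G(o, l) = l + 9*l*o (G(o, l) = 9*l*o + (0 + l) = 9*l*o + l = l + 9*l*o)
29999 + ((2661 - 3444) - (-56 + G(8, 0))*U(-4)) = 29999 + ((2661 - 3444) - (-56 + 0*(1 + 9*8))*(-7)) = 29999 + (-783 - (-56 + 0*(1 + 72))*(-7)) = 29999 + (-783 - (-56 + 0*73)*(-7)) = 29999 + (-783 - (-56 + 0)*(-7)) = 29999 + (-783 - (-56)*(-7)) = 29999 + (-783 - 1*392) = 29999 + (-783 - 392) = 29999 - 1175 = 28824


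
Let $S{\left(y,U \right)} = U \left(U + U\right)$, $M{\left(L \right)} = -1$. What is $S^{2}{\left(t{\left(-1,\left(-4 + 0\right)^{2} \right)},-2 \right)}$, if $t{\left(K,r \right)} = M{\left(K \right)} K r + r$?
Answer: $64$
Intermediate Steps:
$t{\left(K,r \right)} = r - K r$ ($t{\left(K,r \right)} = - K r + r = r - K r$)
$S{\left(y,U \right)} = 2 U^{2}$ ($S{\left(y,U \right)} = U 2 U = 2 U^{2}$)
$S^{2}{\left(t{\left(-1,\left(-4 + 0\right)^{2} \right)},-2 \right)} = \left(2 \left(-2\right)^{2}\right)^{2} = \left(2 \cdot 4\right)^{2} = 8^{2} = 64$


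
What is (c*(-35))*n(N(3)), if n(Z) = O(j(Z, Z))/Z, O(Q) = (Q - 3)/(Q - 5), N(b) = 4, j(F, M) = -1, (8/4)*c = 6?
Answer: -35/2 ≈ -17.500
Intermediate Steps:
c = 3 (c = (½)*6 = 3)
O(Q) = (-3 + Q)/(-5 + Q)
n(Z) = 2/(3*Z) (n(Z) = ((-3 - 1)/(-5 - 1))/Z = (-4/(-6))/Z = (-⅙*(-4))/Z = 2/(3*Z))
(c*(-35))*n(N(3)) = (3*(-35))*((⅔)/4) = -70/4 = -105*⅙ = -35/2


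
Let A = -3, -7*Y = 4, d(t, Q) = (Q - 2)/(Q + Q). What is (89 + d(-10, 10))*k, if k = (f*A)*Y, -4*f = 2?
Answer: -2682/35 ≈ -76.629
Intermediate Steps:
d(t, Q) = (-2 + Q)/(2*Q) (d(t, Q) = (-2 + Q)/((2*Q)) = (-2 + Q)*(1/(2*Q)) = (-2 + Q)/(2*Q))
Y = -4/7 (Y = -⅐*4 = -4/7 ≈ -0.57143)
f = -½ (f = -¼*2 = -½ ≈ -0.50000)
k = -6/7 (k = -½*(-3)*(-4/7) = (3/2)*(-4/7) = -6/7 ≈ -0.85714)
(89 + d(-10, 10))*k = (89 + (½)*(-2 + 10)/10)*(-6/7) = (89 + (½)*(⅒)*8)*(-6/7) = (89 + ⅖)*(-6/7) = (447/5)*(-6/7) = -2682/35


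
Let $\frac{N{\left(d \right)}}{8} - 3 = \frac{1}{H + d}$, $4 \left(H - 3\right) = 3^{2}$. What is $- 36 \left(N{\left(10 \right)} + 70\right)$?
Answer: $- \frac{207576}{61} \approx -3402.9$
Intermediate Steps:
$H = \frac{21}{4}$ ($H = 3 + \frac{3^{2}}{4} = 3 + \frac{1}{4} \cdot 9 = 3 + \frac{9}{4} = \frac{21}{4} \approx 5.25$)
$N{\left(d \right)} = 24 + \frac{8}{\frac{21}{4} + d}$
$- 36 \left(N{\left(10 \right)} + 70\right) = - 36 \left(\frac{8 \left(67 + 12 \cdot 10\right)}{21 + 4 \cdot 10} + 70\right) = - 36 \left(\frac{8 \left(67 + 120\right)}{21 + 40} + 70\right) = - 36 \left(8 \cdot \frac{1}{61} \cdot 187 + 70\right) = - 36 \left(\frac{1496}{61} + 70\right) = \left(-36\right) \frac{5766}{61} = - \frac{207576}{61}$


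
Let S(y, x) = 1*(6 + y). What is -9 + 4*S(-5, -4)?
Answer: -5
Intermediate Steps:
S(y, x) = 6 + y
-9 + 4*S(-5, -4) = -9 + 4*(6 - 5) = -9 + 4*1 = -9 + 4 = -5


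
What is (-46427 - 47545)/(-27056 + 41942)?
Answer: -15662/2481 ≈ -6.3128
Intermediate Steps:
(-46427 - 47545)/(-27056 + 41942) = -93972/14886 = -93972*1/14886 = -15662/2481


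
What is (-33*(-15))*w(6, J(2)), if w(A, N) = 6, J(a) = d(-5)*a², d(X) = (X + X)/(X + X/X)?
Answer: 2970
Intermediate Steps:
d(X) = 2*X/(1 + X) (d(X) = (2*X)/(X + 1) = (2*X)/(1 + X) = 2*X/(1 + X))
J(a) = 5*a²/2 (J(a) = (2*(-5)/(1 - 5))*a² = (2*(-5)/(-4))*a² = (2*(-5)*(-¼))*a² = 5*a²/2)
(-33*(-15))*w(6, J(2)) = -33*(-15)*6 = 495*6 = 2970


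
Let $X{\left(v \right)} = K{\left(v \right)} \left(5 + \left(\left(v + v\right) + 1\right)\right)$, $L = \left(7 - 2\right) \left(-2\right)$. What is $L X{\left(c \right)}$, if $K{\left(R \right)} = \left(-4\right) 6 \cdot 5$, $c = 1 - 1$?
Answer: $7200$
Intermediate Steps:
$c = 0$ ($c = 1 - 1 = 0$)
$K{\left(R \right)} = -120$ ($K{\left(R \right)} = \left(-24\right) 5 = -120$)
$L = -10$ ($L = 5 \left(-2\right) = -10$)
$X{\left(v \right)} = -720 - 240 v$ ($X{\left(v \right)} = - 120 \left(5 + \left(\left(v + v\right) + 1\right)\right) = - 120 \left(5 + \left(2 v + 1\right)\right) = - 120 \left(5 + \left(1 + 2 v\right)\right) = - 120 \left(6 + 2 v\right) = -720 - 240 v$)
$L X{\left(c \right)} = - 10 \left(-720 - 0\right) = - 10 \left(-720 + 0\right) = \left(-10\right) \left(-720\right) = 7200$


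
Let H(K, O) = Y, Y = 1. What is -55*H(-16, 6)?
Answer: -55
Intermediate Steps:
H(K, O) = 1
-55*H(-16, 6) = -55*1 = -55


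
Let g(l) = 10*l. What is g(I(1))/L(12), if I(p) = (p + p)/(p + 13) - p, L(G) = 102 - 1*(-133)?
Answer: -12/329 ≈ -0.036474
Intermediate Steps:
L(G) = 235 (L(G) = 102 + 133 = 235)
I(p) = -p + 2*p/(13 + p) (I(p) = (2*p)/(13 + p) - p = 2*p/(13 + p) - p = -p + 2*p/(13 + p))
g(I(1))/L(12) = (10*(-1*1*(11 + 1)/(13 + 1)))/235 = (10*(-1*1*12/14))*(1/235) = (10*(-1*1*1/14*12))*(1/235) = (10*(-6/7))*(1/235) = -60/7*1/235 = -12/329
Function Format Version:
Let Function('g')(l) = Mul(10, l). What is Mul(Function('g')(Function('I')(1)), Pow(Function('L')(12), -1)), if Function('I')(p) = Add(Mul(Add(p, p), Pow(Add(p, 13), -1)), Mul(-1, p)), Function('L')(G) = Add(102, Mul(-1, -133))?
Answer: Rational(-12, 329) ≈ -0.036474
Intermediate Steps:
Function('L')(G) = 235 (Function('L')(G) = Add(102, 133) = 235)
Function('I')(p) = Add(Mul(-1, p), Mul(2, p, Pow(Add(13, p), -1))) (Function('I')(p) = Add(Mul(Mul(2, p), Pow(Add(13, p), -1)), Mul(-1, p)) = Add(Mul(2, p, Pow(Add(13, p), -1)), Mul(-1, p)) = Add(Mul(-1, p), Mul(2, p, Pow(Add(13, p), -1))))
Mul(Function('g')(Function('I')(1)), Pow(Function('L')(12), -1)) = Mul(Mul(10, Mul(-1, 1, Pow(Add(13, 1), -1), Add(11, 1))), Pow(235, -1)) = Mul(Mul(10, Mul(-1, 1, Pow(14, -1), 12)), Rational(1, 235)) = Mul(Mul(10, Mul(-1, 1, Rational(1, 14), 12)), Rational(1, 235)) = Mul(Mul(10, Rational(-6, 7)), Rational(1, 235)) = Mul(Rational(-60, 7), Rational(1, 235)) = Rational(-12, 329)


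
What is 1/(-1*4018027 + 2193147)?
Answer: -1/1824880 ≈ -5.4798e-7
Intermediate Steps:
1/(-1*4018027 + 2193147) = 1/(-4018027 + 2193147) = 1/(-1824880) = -1/1824880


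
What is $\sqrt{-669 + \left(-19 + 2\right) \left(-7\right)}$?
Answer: $5 i \sqrt{22} \approx 23.452 i$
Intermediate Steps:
$\sqrt{-669 + \left(-19 + 2\right) \left(-7\right)} = \sqrt{-669 - -119} = \sqrt{-669 + 119} = \sqrt{-550} = 5 i \sqrt{22}$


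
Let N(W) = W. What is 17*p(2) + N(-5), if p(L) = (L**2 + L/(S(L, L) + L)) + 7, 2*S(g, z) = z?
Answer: 580/3 ≈ 193.33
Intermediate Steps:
S(g, z) = z/2
p(L) = 23/3 + L**2 (p(L) = (L**2 + L/(L/2 + L)) + 7 = (L**2 + L/((3*L/2))) + 7 = (L**2 + (2/(3*L))*L) + 7 = (L**2 + 2/3) + 7 = (2/3 + L**2) + 7 = 23/3 + L**2)
17*p(2) + N(-5) = 17*(23/3 + 2**2) - 5 = 17*(23/3 + 4) - 5 = 17*(35/3) - 5 = 595/3 - 5 = 580/3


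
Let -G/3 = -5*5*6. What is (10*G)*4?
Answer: 18000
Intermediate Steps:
G = 450 (G = -3*(-5*5)*6 = -(-75)*6 = -3*(-150) = 450)
(10*G)*4 = (10*450)*4 = 4500*4 = 18000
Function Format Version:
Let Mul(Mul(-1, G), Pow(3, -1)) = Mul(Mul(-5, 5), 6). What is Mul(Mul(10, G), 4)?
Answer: 18000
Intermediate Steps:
G = 450 (G = Mul(-3, Mul(Mul(-5, 5), 6)) = Mul(-3, Mul(-25, 6)) = Mul(-3, -150) = 450)
Mul(Mul(10, G), 4) = Mul(Mul(10, 450), 4) = Mul(4500, 4) = 18000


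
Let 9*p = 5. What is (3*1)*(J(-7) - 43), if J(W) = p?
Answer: -382/3 ≈ -127.33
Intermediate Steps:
p = 5/9 (p = (1/9)*5 = 5/9 ≈ 0.55556)
J(W) = 5/9
(3*1)*(J(-7) - 43) = (3*1)*(5/9 - 43) = 3*(-382/9) = -382/3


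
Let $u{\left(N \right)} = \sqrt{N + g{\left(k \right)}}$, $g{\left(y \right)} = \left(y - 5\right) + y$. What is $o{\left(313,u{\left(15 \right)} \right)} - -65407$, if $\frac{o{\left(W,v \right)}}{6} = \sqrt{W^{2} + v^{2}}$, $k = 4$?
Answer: $65407 + 6 \sqrt{97987} \approx 67285.0$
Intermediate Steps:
$g{\left(y \right)} = -5 + 2 y$ ($g{\left(y \right)} = \left(-5 + y\right) + y = -5 + 2 y$)
$u{\left(N \right)} = \sqrt{3 + N}$ ($u{\left(N \right)} = \sqrt{N + \left(-5 + 2 \cdot 4\right)} = \sqrt{N + \left(-5 + 8\right)} = \sqrt{N + 3} = \sqrt{3 + N}$)
$o{\left(W,v \right)} = 6 \sqrt{W^{2} + v^{2}}$
$o{\left(313,u{\left(15 \right)} \right)} - -65407 = 6 \sqrt{313^{2} + \left(\sqrt{3 + 15}\right)^{2}} - -65407 = 6 \sqrt{97969 + \left(\sqrt{18}\right)^{2}} + 65407 = 6 \sqrt{97969 + \left(3 \sqrt{2}\right)^{2}} + 65407 = 6 \sqrt{97969 + 18} + 65407 = 6 \sqrt{97987} + 65407 = 65407 + 6 \sqrt{97987}$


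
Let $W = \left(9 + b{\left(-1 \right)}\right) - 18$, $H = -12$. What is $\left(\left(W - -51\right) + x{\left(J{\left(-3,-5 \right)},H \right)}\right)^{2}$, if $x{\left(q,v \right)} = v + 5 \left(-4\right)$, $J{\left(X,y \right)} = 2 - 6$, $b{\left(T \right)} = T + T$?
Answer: $64$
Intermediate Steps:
$b{\left(T \right)} = 2 T$
$W = -11$ ($W = \left(9 + 2 \left(-1\right)\right) - 18 = \left(9 - 2\right) - 18 = 7 - 18 = -11$)
$J{\left(X,y \right)} = -4$ ($J{\left(X,y \right)} = 2 - 6 = -4$)
$x{\left(q,v \right)} = -20 + v$ ($x{\left(q,v \right)} = v - 20 = -20 + v$)
$\left(\left(W - -51\right) + x{\left(J{\left(-3,-5 \right)},H \right)}\right)^{2} = \left(\left(-11 - -51\right) - 32\right)^{2} = \left(\left(-11 + 51\right) - 32\right)^{2} = \left(40 - 32\right)^{2} = 8^{2} = 64$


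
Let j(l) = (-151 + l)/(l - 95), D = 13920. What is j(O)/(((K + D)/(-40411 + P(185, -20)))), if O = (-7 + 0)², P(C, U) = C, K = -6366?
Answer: -341921/28957 ≈ -11.808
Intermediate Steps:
O = 49 (O = (-7)² = 49)
j(l) = (-151 + l)/(-95 + l)
j(O)/(((K + D)/(-40411 + P(185, -20)))) = ((-151 + 49)/(-95 + 49))/(((-6366 + 13920)/(-40411 + 185))) = (-102/(-46))/((7554/(-40226))) = (-1/46*(-102))/((7554*(-1/40226))) = 51/(23*(-3777/20113)) = (51/23)*(-20113/3777) = -341921/28957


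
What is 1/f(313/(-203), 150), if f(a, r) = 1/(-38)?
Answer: -38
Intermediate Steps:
f(a, r) = -1/38
1/f(313/(-203), 150) = 1/(-1/38) = -38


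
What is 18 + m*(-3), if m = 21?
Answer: -45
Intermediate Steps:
18 + m*(-3) = 18 + 21*(-3) = 18 - 63 = -45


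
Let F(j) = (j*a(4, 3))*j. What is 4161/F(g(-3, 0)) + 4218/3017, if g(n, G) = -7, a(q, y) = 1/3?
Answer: 5409699/21119 ≈ 256.15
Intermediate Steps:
a(q, y) = ⅓
F(j) = j²/3 (F(j) = (j*(⅓))*j = (j/3)*j = j²/3)
4161/F(g(-3, 0)) + 4218/3017 = 4161/(((⅓)*(-7)²)) + 4218/3017 = 4161/(((⅓)*49)) + 4218*(1/3017) = 4161/(49/3) + 4218/3017 = 4161*(3/49) + 4218/3017 = 12483/49 + 4218/3017 = 5409699/21119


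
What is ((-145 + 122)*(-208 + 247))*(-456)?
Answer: 409032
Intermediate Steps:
((-145 + 122)*(-208 + 247))*(-456) = -23*39*(-456) = -897*(-456) = 409032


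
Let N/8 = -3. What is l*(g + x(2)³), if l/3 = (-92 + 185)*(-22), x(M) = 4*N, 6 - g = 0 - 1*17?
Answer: 5430368394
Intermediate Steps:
N = -24 (N = 8*(-3) = -24)
g = 23 (g = 6 - (0 - 1*17) = 6 - (0 - 17) = 6 - 1*(-17) = 6 + 17 = 23)
x(M) = -96 (x(M) = 4*(-24) = -96)
l = -6138 (l = 3*((-92 + 185)*(-22)) = 3*(93*(-22)) = 3*(-2046) = -6138)
l*(g + x(2)³) = -6138*(23 + (-96)³) = -6138*(23 - 884736) = -6138*(-884713) = 5430368394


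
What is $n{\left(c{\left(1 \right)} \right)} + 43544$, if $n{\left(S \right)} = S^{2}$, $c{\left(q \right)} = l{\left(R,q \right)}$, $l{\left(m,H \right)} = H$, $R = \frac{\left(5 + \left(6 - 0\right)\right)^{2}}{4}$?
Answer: $43545$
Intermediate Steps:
$R = \frac{121}{4}$ ($R = \left(5 + \left(6 + 0\right)\right)^{2} \cdot \frac{1}{4} = \left(5 + 6\right)^{2} \cdot \frac{1}{4} = 11^{2} \cdot \frac{1}{4} = 121 \cdot \frac{1}{4} = \frac{121}{4} \approx 30.25$)
$c{\left(q \right)} = q$
$n{\left(c{\left(1 \right)} \right)} + 43544 = 1^{2} + 43544 = 1 + 43544 = 43545$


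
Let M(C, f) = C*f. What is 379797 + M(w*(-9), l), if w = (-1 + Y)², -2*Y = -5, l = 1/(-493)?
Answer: 748959765/1972 ≈ 3.7980e+5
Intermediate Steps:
l = -1/493 ≈ -0.0020284
Y = 5/2 (Y = -½*(-5) = 5/2 ≈ 2.5000)
w = 9/4 (w = (-1 + 5/2)² = (3/2)² = 9/4 ≈ 2.2500)
379797 + M(w*(-9), l) = 379797 + ((9/4)*(-9))*(-1/493) = 379797 - 81/4*(-1/493) = 379797 + 81/1972 = 748959765/1972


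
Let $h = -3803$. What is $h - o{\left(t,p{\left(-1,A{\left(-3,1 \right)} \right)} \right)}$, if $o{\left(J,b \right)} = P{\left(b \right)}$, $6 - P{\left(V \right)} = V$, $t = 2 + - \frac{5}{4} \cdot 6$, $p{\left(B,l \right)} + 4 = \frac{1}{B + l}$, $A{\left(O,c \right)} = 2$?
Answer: $-3812$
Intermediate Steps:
$p{\left(B,l \right)} = -4 + \frac{1}{B + l}$
$t = - \frac{11}{2}$ ($t = 2 + \left(-5\right) \frac{1}{4} \cdot 6 = 2 - \frac{15}{2} = - \frac{11}{2} \approx -5.5$)
$P{\left(V \right)} = 6 - V$
$o{\left(J,b \right)} = 6 - b$
$h - o{\left(t,p{\left(-1,A{\left(-3,1 \right)} \right)} \right)} = -3803 - \left(6 - \frac{1 - -4 - 8}{-1 + 2}\right) = -3803 - \left(6 - \frac{1 + 4 - 8}{1}\right) = -3803 - \left(6 - 1 \left(-3\right)\right) = -3803 - \left(6 - -3\right) = -3803 - \left(6 + 3\right) = -3803 - 9 = -3812$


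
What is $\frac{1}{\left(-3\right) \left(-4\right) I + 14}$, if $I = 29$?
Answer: $\frac{1}{362} \approx 0.0027624$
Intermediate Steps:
$\frac{1}{\left(-3\right) \left(-4\right) I + 14} = \frac{1}{\left(-3\right) \left(-4\right) 29 + 14} = \frac{1}{12 \cdot 29 + 14} = \frac{1}{348 + 14} = \frac{1}{362}$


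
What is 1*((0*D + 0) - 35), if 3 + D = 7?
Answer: -35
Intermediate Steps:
D = 4 (D = -3 + 7 = 4)
1*((0*D + 0) - 35) = 1*((0*4 + 0) - 35) = 1*((0 + 0) - 35) = 1*(0 - 35) = 1*(-35) = -35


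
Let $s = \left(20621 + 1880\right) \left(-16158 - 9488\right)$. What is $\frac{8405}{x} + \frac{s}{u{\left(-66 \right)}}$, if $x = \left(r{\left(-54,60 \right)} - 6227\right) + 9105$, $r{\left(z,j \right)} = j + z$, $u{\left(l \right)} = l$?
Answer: $\frac{832121728897}{95172} \approx 8.7433 \cdot 10^{6}$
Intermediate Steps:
$s = -577060646$ ($s = 22501 \left(-16158 - 9488\right) = 22501 \left(-25646\right) = -577060646$)
$x = 2884$ ($x = \left(\left(60 - 54\right) - 6227\right) + 9105 = \left(6 - 6227\right) + 9105 = -6221 + 9105 = 2884$)
$\frac{8405}{x} + \frac{s}{u{\left(-66 \right)}} = \frac{8405}{2884} - \frac{577060646}{-66} = 8405 \cdot \frac{1}{2884} - - \frac{288530323}{33} = \frac{8405}{2884} + \frac{288530323}{33} = \frac{832121728897}{95172}$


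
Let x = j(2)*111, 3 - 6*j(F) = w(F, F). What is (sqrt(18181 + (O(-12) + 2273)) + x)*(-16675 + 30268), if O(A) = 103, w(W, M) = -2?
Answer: 2514705/2 + 13593*sqrt(20557) ≈ 3.2063e+6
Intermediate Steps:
j(F) = 5/6 (j(F) = 1/2 - 1/6*(-2) = 1/2 + 1/3 = 5/6)
x = 185/2 (x = (5/6)*111 = 185/2 ≈ 92.500)
(sqrt(18181 + (O(-12) + 2273)) + x)*(-16675 + 30268) = (sqrt(18181 + (103 + 2273)) + 185/2)*(-16675 + 30268) = (sqrt(18181 + 2376) + 185/2)*13593 = (sqrt(20557) + 185/2)*13593 = (185/2 + sqrt(20557))*13593 = 2514705/2 + 13593*sqrt(20557)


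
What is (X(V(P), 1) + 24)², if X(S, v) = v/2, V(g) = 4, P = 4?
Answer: 2401/4 ≈ 600.25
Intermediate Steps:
X(S, v) = v/2 (X(S, v) = v*(½) = v/2)
(X(V(P), 1) + 24)² = ((½)*1 + 24)² = (½ + 24)² = (49/2)² = 2401/4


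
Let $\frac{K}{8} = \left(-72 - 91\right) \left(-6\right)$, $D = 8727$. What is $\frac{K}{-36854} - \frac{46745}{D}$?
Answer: $- \frac{895510139}{160812429} \approx -5.5687$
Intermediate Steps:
$K = 7824$ ($K = 8 \left(-72 - 91\right) \left(-6\right) = 8 \left(\left(-163\right) \left(-6\right)\right) = 8 \cdot 978 = 7824$)
$\frac{K}{-36854} - \frac{46745}{D} = \frac{7824}{-36854} - \frac{46745}{8727} = 7824 \left(- \frac{1}{36854}\right) - \frac{46745}{8727} = - \frac{3912}{18427} - \frac{46745}{8727} = - \frac{895510139}{160812429}$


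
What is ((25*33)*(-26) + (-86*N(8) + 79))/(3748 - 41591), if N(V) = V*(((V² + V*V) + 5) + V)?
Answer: 118379/37843 ≈ 3.1282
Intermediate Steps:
N(V) = V*(5 + V + 2*V²) (N(V) = V*(((V² + V²) + 5) + V) = V*((2*V² + 5) + V) = V*((5 + 2*V²) + V) = V*(5 + V + 2*V²))
((25*33)*(-26) + (-86*N(8) + 79))/(3748 - 41591) = ((25*33)*(-26) + (-688*(5 + 8 + 2*8²) + 79))/(3748 - 41591) = (825*(-26) + (-688*(5 + 8 + 2*64) + 79))/(-37843) = (-21450 + (-688*(5 + 8 + 128) + 79))*(-1/37843) = (-21450 + (-688*141 + 79))*(-1/37843) = (-21450 + (-86*1128 + 79))*(-1/37843) = (-21450 + (-97008 + 79))*(-1/37843) = (-21450 - 96929)*(-1/37843) = -118379*(-1/37843) = 118379/37843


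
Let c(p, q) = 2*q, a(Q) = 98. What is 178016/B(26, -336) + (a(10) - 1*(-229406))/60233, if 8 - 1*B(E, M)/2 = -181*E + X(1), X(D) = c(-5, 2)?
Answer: 3221091352/141848715 ≈ 22.708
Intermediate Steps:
X(D) = 4 (X(D) = 2*2 = 4)
B(E, M) = 8 + 362*E (B(E, M) = 16 - 2*(-181*E + 4) = 16 - 2*(4 - 181*E) = 16 + (-8 + 362*E) = 8 + 362*E)
178016/B(26, -336) + (a(10) - 1*(-229406))/60233 = 178016/(8 + 362*26) + (98 - 1*(-229406))/60233 = 178016/(8 + 9412) + (98 + 229406)*(1/60233) = 178016/9420 + 229504*(1/60233) = 178016*(1/9420) + 229504/60233 = 44504/2355 + 229504/60233 = 3221091352/141848715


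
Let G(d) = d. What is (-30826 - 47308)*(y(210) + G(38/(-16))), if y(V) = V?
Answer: -64890287/4 ≈ -1.6223e+7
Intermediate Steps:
(-30826 - 47308)*(y(210) + G(38/(-16))) = (-30826 - 47308)*(210 + 38/(-16)) = -78134*(210 + 38*(-1/16)) = -78134*(210 - 19/8) = -78134*1661/8 = -64890287/4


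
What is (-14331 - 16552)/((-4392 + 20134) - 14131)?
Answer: -30883/1611 ≈ -19.170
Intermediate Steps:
(-14331 - 16552)/((-4392 + 20134) - 14131) = -30883/(15742 - 14131) = -30883/1611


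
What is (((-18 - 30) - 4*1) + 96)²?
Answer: 1936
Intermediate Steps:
(((-18 - 30) - 4*1) + 96)² = ((-48 - 4) + 96)² = (-52 + 96)² = 44² = 1936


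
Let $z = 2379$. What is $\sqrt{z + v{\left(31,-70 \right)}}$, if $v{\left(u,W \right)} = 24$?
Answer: $3 \sqrt{267} \approx 49.02$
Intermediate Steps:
$\sqrt{z + v{\left(31,-70 \right)}} = \sqrt{2379 + 24} = \sqrt{2403} = 3 \sqrt{267}$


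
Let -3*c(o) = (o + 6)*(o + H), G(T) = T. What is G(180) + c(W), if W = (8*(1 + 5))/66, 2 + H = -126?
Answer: 168940/363 ≈ 465.40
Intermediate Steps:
H = -128 (H = -2 - 126 = -128)
W = 8/11 (W = (8*6)*(1/66) = 48*(1/66) = 8/11 ≈ 0.72727)
c(o) = -(-128 + o)*(6 + o)/3 (c(o) = -(o + 6)*(o - 128)/3 = -(6 + o)*(-128 + o)/3 = -(-128 + o)*(6 + o)/3)
G(180) + c(W) = 180 + (256 - (8/11)²/3 + (122/3)*(8/11)) = 180 + (256 - ⅓*64/121 + 976/33) = 180 + (256 - 64/363 + 976/33) = 180 + 103600/363 = 168940/363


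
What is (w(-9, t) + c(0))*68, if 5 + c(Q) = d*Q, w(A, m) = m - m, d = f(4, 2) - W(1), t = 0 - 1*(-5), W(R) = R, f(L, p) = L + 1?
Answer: -340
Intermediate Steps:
f(L, p) = 1 + L
t = 5 (t = 0 + 5 = 5)
d = 4 (d = (1 + 4) - 1*1 = 5 - 1 = 4)
w(A, m) = 0
c(Q) = -5 + 4*Q
(w(-9, t) + c(0))*68 = (0 + (-5 + 4*0))*68 = (0 + (-5 + 0))*68 = (0 - 5)*68 = -5*68 = -340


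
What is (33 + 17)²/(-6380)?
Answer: -125/319 ≈ -0.39185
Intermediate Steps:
(33 + 17)²/(-6380) = 50²*(-1/6380) = 2500*(-1/6380) = -125/319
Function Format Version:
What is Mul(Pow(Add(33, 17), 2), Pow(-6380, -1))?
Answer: Rational(-125, 319) ≈ -0.39185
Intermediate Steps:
Mul(Pow(Add(33, 17), 2), Pow(-6380, -1)) = Mul(Pow(50, 2), Rational(-1, 6380)) = Mul(2500, Rational(-1, 6380)) = Rational(-125, 319)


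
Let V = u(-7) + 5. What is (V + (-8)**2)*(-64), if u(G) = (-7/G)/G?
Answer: -30848/7 ≈ -4406.9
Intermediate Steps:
u(G) = -7/G**2
V = 34/7 (V = -7/(-7)**2 + 5 = -7*1/49 + 5 = -1/7 + 5 = 34/7 ≈ 4.8571)
(V + (-8)**2)*(-64) = (34/7 + (-8)**2)*(-64) = (34/7 + 64)*(-64) = (482/7)*(-64) = -30848/7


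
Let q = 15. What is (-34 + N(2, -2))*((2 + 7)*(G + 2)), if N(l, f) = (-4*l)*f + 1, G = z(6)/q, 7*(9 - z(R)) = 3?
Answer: -2754/7 ≈ -393.43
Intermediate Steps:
z(R) = 60/7 (z(R) = 9 - ⅐*3 = 9 - 3/7 = 60/7)
G = 4/7 (G = (60/7)/15 = (60/7)*(1/15) = 4/7 ≈ 0.57143)
N(l, f) = 1 - 4*f*l (N(l, f) = -4*f*l + 1 = 1 - 4*f*l)
(-34 + N(2, -2))*((2 + 7)*(G + 2)) = (-34 + (1 - 4*(-2)*2))*((2 + 7)*(4/7 + 2)) = (-34 + (1 + 16))*(9*(18/7)) = (-34 + 17)*(162/7) = -17*162/7 = -2754/7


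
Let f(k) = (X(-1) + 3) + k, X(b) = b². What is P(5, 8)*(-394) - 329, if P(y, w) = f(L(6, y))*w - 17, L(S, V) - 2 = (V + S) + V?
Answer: -62975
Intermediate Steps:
L(S, V) = 2 + S + 2*V (L(S, V) = 2 + ((V + S) + V) = 2 + ((S + V) + V) = 2 + (S + 2*V) = 2 + S + 2*V)
f(k) = 4 + k (f(k) = ((-1)² + 3) + k = (1 + 3) + k = 4 + k)
P(y, w) = -17 + w*(12 + 2*y) (P(y, w) = (4 + (2 + 6 + 2*y))*w - 17 = (4 + (8 + 2*y))*w - 17 = (12 + 2*y)*w - 17 = w*(12 + 2*y) - 17 = -17 + w*(12 + 2*y))
P(5, 8)*(-394) - 329 = (-17 + 2*8*(6 + 5))*(-394) - 329 = (-17 + 2*8*11)*(-394) - 329 = (-17 + 176)*(-394) - 329 = 159*(-394) - 329 = -62646 - 329 = -62975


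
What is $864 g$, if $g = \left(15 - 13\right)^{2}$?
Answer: $3456$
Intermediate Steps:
$g = 4$ ($g = 2^{2} = 4$)
$864 g = 864 \cdot 4 = 3456$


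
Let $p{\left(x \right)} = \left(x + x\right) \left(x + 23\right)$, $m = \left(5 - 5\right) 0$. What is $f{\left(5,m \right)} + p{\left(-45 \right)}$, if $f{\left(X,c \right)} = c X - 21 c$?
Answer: $1980$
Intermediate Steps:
$m = 0$ ($m = 0 \cdot 0 = 0$)
$p{\left(x \right)} = 2 x \left(23 + x\right)$
$f{\left(X,c \right)} = - 21 c + X c$ ($f{\left(X,c \right)} = X c - 21 c = - 21 c + X c$)
$f{\left(5,m \right)} + p{\left(-45 \right)} = 0 \left(-21 + 5\right) + 2 \left(-45\right) \left(23 - 45\right) = 0 \left(-16\right) + 2 \left(-45\right) \left(-22\right) = 0 + 1980 = 1980$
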